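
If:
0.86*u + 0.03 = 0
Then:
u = -0.03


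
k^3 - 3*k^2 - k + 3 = (k - 3)*(k - 1)*(k + 1)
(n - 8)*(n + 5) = n^2 - 3*n - 40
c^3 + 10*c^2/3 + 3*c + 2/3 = (c + 1/3)*(c + 1)*(c + 2)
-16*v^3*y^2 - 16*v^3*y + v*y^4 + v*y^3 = y*(-4*v + y)*(4*v + y)*(v*y + v)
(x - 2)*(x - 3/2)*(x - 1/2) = x^3 - 4*x^2 + 19*x/4 - 3/2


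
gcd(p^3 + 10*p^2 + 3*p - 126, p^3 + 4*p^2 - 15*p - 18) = p^2 + 3*p - 18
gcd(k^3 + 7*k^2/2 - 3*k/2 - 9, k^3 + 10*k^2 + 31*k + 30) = k^2 + 5*k + 6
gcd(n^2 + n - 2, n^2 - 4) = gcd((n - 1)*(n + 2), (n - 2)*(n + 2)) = n + 2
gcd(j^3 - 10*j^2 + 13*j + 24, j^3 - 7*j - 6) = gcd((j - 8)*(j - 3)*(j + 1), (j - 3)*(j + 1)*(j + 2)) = j^2 - 2*j - 3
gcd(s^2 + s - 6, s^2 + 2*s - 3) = s + 3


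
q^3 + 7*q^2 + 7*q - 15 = (q - 1)*(q + 3)*(q + 5)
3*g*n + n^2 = n*(3*g + n)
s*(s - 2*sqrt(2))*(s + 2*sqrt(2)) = s^3 - 8*s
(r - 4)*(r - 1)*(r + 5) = r^3 - 21*r + 20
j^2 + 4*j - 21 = (j - 3)*(j + 7)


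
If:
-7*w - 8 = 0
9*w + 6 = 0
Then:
No Solution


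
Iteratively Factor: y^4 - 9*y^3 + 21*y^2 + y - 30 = (y + 1)*(y^3 - 10*y^2 + 31*y - 30) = (y - 5)*(y + 1)*(y^2 - 5*y + 6) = (y - 5)*(y - 3)*(y + 1)*(y - 2)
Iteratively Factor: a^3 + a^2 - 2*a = (a + 2)*(a^2 - a) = a*(a + 2)*(a - 1)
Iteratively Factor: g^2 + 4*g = (g + 4)*(g)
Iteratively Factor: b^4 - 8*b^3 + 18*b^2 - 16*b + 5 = (b - 1)*(b^3 - 7*b^2 + 11*b - 5) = (b - 1)^2*(b^2 - 6*b + 5) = (b - 5)*(b - 1)^2*(b - 1)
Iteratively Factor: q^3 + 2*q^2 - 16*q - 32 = (q + 2)*(q^2 - 16) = (q + 2)*(q + 4)*(q - 4)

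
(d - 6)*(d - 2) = d^2 - 8*d + 12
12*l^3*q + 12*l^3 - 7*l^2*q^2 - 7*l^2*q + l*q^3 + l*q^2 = (-4*l + q)*(-3*l + q)*(l*q + l)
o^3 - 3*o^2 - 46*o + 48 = (o - 8)*(o - 1)*(o + 6)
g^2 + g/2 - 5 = (g - 2)*(g + 5/2)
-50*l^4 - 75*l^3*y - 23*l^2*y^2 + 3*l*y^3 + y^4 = (-5*l + y)*(l + y)*(2*l + y)*(5*l + y)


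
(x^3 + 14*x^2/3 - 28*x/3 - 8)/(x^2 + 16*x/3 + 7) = (3*x^3 + 14*x^2 - 28*x - 24)/(3*x^2 + 16*x + 21)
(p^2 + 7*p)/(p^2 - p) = (p + 7)/(p - 1)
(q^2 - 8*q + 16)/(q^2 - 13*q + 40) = (q^2 - 8*q + 16)/(q^2 - 13*q + 40)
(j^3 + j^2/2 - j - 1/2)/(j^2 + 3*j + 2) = (2*j^2 - j - 1)/(2*(j + 2))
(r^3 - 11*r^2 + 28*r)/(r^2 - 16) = r*(r - 7)/(r + 4)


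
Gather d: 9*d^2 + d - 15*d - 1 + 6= 9*d^2 - 14*d + 5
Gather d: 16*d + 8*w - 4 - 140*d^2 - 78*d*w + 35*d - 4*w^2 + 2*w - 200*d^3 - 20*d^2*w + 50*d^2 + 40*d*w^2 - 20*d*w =-200*d^3 + d^2*(-20*w - 90) + d*(40*w^2 - 98*w + 51) - 4*w^2 + 10*w - 4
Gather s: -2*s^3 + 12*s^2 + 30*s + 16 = -2*s^3 + 12*s^2 + 30*s + 16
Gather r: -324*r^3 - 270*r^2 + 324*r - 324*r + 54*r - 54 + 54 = -324*r^3 - 270*r^2 + 54*r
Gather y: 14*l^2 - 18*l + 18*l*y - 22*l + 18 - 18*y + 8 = 14*l^2 - 40*l + y*(18*l - 18) + 26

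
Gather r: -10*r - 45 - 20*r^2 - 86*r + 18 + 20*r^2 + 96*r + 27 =0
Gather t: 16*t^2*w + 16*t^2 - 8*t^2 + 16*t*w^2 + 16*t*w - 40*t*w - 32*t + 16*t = t^2*(16*w + 8) + t*(16*w^2 - 24*w - 16)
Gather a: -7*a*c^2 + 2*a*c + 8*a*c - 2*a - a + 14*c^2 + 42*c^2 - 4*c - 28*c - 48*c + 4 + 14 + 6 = a*(-7*c^2 + 10*c - 3) + 56*c^2 - 80*c + 24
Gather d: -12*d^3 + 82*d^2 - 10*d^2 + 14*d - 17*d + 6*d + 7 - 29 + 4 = -12*d^3 + 72*d^2 + 3*d - 18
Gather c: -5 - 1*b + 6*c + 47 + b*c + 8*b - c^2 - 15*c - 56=7*b - c^2 + c*(b - 9) - 14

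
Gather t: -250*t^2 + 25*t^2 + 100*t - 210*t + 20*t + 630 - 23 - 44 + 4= -225*t^2 - 90*t + 567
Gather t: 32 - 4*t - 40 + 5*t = t - 8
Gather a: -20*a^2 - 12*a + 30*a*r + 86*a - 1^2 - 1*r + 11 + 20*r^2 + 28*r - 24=-20*a^2 + a*(30*r + 74) + 20*r^2 + 27*r - 14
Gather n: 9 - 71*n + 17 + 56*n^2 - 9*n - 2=56*n^2 - 80*n + 24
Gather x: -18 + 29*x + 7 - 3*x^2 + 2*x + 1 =-3*x^2 + 31*x - 10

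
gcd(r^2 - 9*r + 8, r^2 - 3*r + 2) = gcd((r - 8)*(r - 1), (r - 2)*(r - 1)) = r - 1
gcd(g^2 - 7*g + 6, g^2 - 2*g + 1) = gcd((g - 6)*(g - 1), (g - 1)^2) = g - 1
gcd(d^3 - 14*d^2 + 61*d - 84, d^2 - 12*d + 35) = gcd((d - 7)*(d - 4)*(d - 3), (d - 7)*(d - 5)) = d - 7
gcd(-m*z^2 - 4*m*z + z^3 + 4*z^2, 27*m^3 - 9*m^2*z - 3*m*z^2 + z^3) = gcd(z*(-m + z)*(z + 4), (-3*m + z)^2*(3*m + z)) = 1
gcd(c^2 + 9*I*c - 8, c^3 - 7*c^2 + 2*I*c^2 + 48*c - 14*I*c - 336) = c + 8*I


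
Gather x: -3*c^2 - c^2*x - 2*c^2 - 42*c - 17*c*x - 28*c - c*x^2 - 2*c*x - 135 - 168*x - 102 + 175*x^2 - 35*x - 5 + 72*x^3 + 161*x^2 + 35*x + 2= -5*c^2 - 70*c + 72*x^3 + x^2*(336 - c) + x*(-c^2 - 19*c - 168) - 240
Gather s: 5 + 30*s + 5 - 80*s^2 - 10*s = -80*s^2 + 20*s + 10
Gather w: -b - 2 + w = -b + w - 2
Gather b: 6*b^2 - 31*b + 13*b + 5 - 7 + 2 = 6*b^2 - 18*b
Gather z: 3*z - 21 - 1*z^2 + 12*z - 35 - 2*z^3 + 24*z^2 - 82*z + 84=-2*z^3 + 23*z^2 - 67*z + 28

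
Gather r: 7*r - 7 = 7*r - 7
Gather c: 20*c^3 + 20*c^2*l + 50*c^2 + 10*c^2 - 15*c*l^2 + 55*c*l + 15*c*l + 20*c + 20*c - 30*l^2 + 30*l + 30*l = 20*c^3 + c^2*(20*l + 60) + c*(-15*l^2 + 70*l + 40) - 30*l^2 + 60*l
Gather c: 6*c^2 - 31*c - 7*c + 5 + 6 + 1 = 6*c^2 - 38*c + 12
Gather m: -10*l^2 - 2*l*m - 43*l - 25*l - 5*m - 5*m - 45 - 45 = -10*l^2 - 68*l + m*(-2*l - 10) - 90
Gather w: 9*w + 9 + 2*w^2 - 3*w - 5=2*w^2 + 6*w + 4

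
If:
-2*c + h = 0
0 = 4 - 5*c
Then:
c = 4/5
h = 8/5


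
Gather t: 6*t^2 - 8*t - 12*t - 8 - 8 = 6*t^2 - 20*t - 16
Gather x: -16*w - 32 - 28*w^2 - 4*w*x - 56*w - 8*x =-28*w^2 - 72*w + x*(-4*w - 8) - 32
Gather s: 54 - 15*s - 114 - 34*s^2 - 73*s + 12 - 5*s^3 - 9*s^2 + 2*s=-5*s^3 - 43*s^2 - 86*s - 48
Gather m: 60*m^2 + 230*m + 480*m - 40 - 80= 60*m^2 + 710*m - 120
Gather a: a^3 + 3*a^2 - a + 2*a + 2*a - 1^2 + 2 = a^3 + 3*a^2 + 3*a + 1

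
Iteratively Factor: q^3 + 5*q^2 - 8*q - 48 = (q - 3)*(q^2 + 8*q + 16) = (q - 3)*(q + 4)*(q + 4)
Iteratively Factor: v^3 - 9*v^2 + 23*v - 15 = (v - 1)*(v^2 - 8*v + 15) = (v - 3)*(v - 1)*(v - 5)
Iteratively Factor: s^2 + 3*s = (s)*(s + 3)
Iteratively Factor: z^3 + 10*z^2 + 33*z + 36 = (z + 4)*(z^2 + 6*z + 9) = (z + 3)*(z + 4)*(z + 3)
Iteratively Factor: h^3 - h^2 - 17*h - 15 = (h - 5)*(h^2 + 4*h + 3) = (h - 5)*(h + 3)*(h + 1)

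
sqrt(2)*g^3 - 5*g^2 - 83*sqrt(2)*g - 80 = (g - 8*sqrt(2))*(g + 5*sqrt(2))*(sqrt(2)*g + 1)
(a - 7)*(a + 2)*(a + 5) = a^3 - 39*a - 70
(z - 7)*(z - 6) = z^2 - 13*z + 42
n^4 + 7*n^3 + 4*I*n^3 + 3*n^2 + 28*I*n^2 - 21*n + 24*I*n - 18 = (n + 1)*(n + 6)*(n + I)*(n + 3*I)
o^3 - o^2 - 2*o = o*(o - 2)*(o + 1)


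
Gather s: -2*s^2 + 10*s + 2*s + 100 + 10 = -2*s^2 + 12*s + 110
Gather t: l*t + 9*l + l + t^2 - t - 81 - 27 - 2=10*l + t^2 + t*(l - 1) - 110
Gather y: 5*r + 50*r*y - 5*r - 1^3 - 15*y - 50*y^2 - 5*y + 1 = -50*y^2 + y*(50*r - 20)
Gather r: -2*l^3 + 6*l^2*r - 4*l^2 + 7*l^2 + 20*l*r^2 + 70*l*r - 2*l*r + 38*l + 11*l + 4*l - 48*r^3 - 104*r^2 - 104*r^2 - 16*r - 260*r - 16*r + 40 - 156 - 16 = -2*l^3 + 3*l^2 + 53*l - 48*r^3 + r^2*(20*l - 208) + r*(6*l^2 + 68*l - 292) - 132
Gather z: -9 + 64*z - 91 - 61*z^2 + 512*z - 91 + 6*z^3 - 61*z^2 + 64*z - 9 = 6*z^3 - 122*z^2 + 640*z - 200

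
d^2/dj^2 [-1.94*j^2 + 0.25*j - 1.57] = -3.88000000000000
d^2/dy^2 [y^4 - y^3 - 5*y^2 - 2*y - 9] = 12*y^2 - 6*y - 10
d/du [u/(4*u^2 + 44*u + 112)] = (28 - u^2)/(4*(u^4 + 22*u^3 + 177*u^2 + 616*u + 784))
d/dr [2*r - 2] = 2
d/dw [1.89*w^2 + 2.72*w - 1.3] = 3.78*w + 2.72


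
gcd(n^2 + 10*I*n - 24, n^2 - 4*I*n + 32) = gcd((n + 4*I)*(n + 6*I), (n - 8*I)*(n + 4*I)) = n + 4*I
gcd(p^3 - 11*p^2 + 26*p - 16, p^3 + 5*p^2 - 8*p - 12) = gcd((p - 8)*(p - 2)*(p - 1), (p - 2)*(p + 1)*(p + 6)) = p - 2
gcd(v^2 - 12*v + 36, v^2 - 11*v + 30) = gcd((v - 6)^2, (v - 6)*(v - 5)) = v - 6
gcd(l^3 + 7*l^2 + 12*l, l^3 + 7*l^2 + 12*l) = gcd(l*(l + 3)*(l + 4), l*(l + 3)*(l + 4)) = l^3 + 7*l^2 + 12*l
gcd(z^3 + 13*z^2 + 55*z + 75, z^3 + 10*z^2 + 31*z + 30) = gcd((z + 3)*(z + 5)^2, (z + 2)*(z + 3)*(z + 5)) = z^2 + 8*z + 15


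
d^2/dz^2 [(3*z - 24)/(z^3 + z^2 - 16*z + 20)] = 6*(3*z^3 - 33*z^2 - 191*z - 392)/(z^7 + 7*z^6 - 21*z^5 - 147*z^4 + 336*z^3 + 840*z^2 - 2800*z + 2000)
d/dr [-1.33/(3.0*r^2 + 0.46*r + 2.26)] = (7.98*r + 0.6118)/(3.0*r^2 + 0.46*r + 2.26)^2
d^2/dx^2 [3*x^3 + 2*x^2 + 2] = 18*x + 4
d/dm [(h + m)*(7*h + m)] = 8*h + 2*m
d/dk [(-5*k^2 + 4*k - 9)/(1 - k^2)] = 4*(k^2 - 7*k + 1)/(k^4 - 2*k^2 + 1)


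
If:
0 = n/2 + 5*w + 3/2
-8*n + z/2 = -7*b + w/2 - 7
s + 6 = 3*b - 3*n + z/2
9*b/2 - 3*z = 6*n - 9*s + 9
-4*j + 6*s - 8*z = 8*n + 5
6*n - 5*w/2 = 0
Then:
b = 6946/875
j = 649013/3500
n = -3/25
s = -7962/175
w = -36/125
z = -15918/125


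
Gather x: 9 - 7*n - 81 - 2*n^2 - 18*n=-2*n^2 - 25*n - 72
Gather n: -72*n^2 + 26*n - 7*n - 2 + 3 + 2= -72*n^2 + 19*n + 3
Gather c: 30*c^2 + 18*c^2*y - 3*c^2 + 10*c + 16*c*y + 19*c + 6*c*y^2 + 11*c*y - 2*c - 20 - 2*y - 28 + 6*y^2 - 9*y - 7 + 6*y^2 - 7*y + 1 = c^2*(18*y + 27) + c*(6*y^2 + 27*y + 27) + 12*y^2 - 18*y - 54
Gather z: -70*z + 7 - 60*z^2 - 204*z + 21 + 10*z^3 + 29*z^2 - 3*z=10*z^3 - 31*z^2 - 277*z + 28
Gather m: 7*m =7*m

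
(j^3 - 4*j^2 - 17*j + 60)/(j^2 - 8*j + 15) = j + 4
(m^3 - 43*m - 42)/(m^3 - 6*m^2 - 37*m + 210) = (m + 1)/(m - 5)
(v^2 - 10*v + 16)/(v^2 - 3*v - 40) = (v - 2)/(v + 5)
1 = 1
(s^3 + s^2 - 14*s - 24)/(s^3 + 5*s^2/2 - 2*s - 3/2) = 2*(s^2 - 2*s - 8)/(2*s^2 - s - 1)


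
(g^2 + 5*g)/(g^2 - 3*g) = (g + 5)/(g - 3)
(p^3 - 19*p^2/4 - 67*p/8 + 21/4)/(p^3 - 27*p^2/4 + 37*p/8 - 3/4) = (4*p + 7)/(4*p - 1)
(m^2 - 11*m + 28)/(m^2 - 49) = (m - 4)/(m + 7)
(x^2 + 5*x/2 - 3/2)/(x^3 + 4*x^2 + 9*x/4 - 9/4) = 2/(2*x + 3)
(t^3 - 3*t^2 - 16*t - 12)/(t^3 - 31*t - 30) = (t + 2)/(t + 5)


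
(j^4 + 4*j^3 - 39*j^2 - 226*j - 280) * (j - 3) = j^5 + j^4 - 51*j^3 - 109*j^2 + 398*j + 840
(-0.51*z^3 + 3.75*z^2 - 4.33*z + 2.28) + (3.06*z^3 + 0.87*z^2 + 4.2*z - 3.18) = 2.55*z^3 + 4.62*z^2 - 0.13*z - 0.9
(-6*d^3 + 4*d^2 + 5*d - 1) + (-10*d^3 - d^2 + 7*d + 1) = -16*d^3 + 3*d^2 + 12*d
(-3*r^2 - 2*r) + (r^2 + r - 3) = -2*r^2 - r - 3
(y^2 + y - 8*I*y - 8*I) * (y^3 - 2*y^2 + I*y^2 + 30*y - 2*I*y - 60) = y^5 - y^4 - 7*I*y^4 + 36*y^3 + 7*I*y^3 - 38*y^2 - 226*I*y^2 - 76*y + 240*I*y + 480*I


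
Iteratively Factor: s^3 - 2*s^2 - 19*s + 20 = (s - 1)*(s^2 - s - 20) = (s - 1)*(s + 4)*(s - 5)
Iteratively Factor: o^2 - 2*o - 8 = (o - 4)*(o + 2)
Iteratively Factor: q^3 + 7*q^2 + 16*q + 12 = (q + 2)*(q^2 + 5*q + 6) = (q + 2)*(q + 3)*(q + 2)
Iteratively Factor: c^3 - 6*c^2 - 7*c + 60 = (c + 3)*(c^2 - 9*c + 20) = (c - 5)*(c + 3)*(c - 4)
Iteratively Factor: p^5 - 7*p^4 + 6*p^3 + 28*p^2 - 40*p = (p - 2)*(p^4 - 5*p^3 - 4*p^2 + 20*p) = (p - 5)*(p - 2)*(p^3 - 4*p) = (p - 5)*(p - 2)^2*(p^2 + 2*p) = p*(p - 5)*(p - 2)^2*(p + 2)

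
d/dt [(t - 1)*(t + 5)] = 2*t + 4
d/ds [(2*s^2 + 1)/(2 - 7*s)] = (-14*s^2 + 8*s + 7)/(49*s^2 - 28*s + 4)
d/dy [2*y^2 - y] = 4*y - 1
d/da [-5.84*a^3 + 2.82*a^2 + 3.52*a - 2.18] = -17.52*a^2 + 5.64*a + 3.52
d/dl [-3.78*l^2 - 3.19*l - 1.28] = -7.56*l - 3.19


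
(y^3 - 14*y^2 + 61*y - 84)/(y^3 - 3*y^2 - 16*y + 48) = (y - 7)/(y + 4)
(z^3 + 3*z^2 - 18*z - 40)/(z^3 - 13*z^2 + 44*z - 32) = (z^2 + 7*z + 10)/(z^2 - 9*z + 8)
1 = 1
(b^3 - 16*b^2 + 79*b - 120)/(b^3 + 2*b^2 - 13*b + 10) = (b^3 - 16*b^2 + 79*b - 120)/(b^3 + 2*b^2 - 13*b + 10)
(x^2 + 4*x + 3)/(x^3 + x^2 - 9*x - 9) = 1/(x - 3)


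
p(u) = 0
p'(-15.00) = 0.00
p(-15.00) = 0.00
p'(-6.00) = 0.00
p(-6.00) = 0.00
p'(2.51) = 0.00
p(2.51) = 0.00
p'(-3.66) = 0.00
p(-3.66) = 0.00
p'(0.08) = 0.00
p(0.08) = 0.00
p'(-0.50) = 0.00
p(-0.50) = 0.00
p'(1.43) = 0.00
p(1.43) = 0.00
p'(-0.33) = 0.00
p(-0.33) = 0.00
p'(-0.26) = 0.00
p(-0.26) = 0.00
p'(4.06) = 0.00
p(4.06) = 0.00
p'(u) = 0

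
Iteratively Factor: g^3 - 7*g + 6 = (g - 1)*(g^2 + g - 6) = (g - 1)*(g + 3)*(g - 2)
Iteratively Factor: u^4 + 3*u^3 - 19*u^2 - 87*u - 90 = (u + 3)*(u^3 - 19*u - 30) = (u + 2)*(u + 3)*(u^2 - 2*u - 15) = (u - 5)*(u + 2)*(u + 3)*(u + 3)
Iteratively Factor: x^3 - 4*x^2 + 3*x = (x)*(x^2 - 4*x + 3) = x*(x - 3)*(x - 1)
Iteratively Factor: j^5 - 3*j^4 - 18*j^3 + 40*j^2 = (j - 2)*(j^4 - j^3 - 20*j^2) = (j - 2)*(j + 4)*(j^3 - 5*j^2) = j*(j - 2)*(j + 4)*(j^2 - 5*j) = j^2*(j - 2)*(j + 4)*(j - 5)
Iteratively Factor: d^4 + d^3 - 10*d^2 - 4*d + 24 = (d - 2)*(d^3 + 3*d^2 - 4*d - 12) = (d - 2)*(d + 3)*(d^2 - 4) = (d - 2)*(d + 2)*(d + 3)*(d - 2)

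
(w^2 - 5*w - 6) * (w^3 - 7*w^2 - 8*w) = w^5 - 12*w^4 + 21*w^3 + 82*w^2 + 48*w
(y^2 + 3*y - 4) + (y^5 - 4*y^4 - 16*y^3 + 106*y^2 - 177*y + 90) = y^5 - 4*y^4 - 16*y^3 + 107*y^2 - 174*y + 86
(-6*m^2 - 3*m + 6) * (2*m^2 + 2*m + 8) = -12*m^4 - 18*m^3 - 42*m^2 - 12*m + 48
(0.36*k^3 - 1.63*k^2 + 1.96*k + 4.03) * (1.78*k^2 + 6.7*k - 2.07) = 0.6408*k^5 - 0.4894*k^4 - 8.1774*k^3 + 23.6795*k^2 + 22.9438*k - 8.3421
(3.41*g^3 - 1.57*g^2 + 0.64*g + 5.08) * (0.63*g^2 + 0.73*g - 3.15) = 2.1483*g^5 + 1.5002*g^4 - 11.4844*g^3 + 8.6131*g^2 + 1.6924*g - 16.002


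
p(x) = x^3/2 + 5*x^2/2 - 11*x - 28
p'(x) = 3*x^2/2 + 5*x - 11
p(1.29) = -36.96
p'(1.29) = -2.05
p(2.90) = -26.68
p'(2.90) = 16.12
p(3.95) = -1.63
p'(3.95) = 32.15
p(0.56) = -33.29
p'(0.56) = -7.73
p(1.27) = -36.91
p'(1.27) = -2.23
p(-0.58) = -20.88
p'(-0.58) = -13.40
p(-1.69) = -4.68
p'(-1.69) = -15.17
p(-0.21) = -25.58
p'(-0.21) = -11.98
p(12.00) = 1064.00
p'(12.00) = 265.00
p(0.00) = -28.00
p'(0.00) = -11.00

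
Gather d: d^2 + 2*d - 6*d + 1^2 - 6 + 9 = d^2 - 4*d + 4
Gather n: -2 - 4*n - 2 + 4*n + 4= 0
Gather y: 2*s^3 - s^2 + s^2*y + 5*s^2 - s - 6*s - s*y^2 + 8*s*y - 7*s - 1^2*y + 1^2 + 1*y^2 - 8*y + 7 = 2*s^3 + 4*s^2 - 14*s + y^2*(1 - s) + y*(s^2 + 8*s - 9) + 8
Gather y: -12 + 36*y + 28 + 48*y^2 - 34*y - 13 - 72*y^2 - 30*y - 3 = -24*y^2 - 28*y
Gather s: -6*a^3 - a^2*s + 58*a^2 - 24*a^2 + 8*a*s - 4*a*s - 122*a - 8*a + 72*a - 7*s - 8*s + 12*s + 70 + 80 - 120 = -6*a^3 + 34*a^2 - 58*a + s*(-a^2 + 4*a - 3) + 30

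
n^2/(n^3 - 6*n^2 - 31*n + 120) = n^2/(n^3 - 6*n^2 - 31*n + 120)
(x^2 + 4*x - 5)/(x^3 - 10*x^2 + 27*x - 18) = (x + 5)/(x^2 - 9*x + 18)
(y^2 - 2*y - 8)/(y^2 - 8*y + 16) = (y + 2)/(y - 4)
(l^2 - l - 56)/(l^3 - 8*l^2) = (l + 7)/l^2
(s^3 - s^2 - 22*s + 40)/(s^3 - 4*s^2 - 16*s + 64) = (s^2 + 3*s - 10)/(s^2 - 16)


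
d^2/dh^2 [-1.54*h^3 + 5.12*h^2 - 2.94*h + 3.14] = 10.24 - 9.24*h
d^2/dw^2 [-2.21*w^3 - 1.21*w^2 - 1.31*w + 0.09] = -13.26*w - 2.42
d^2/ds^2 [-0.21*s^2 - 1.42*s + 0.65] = -0.420000000000000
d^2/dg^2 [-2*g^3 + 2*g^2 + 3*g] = 4 - 12*g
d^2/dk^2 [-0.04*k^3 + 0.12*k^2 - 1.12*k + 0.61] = 0.24 - 0.24*k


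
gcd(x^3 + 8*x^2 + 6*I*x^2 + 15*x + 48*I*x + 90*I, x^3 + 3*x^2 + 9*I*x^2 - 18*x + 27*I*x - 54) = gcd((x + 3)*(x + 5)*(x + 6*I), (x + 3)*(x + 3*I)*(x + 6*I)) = x^2 + x*(3 + 6*I) + 18*I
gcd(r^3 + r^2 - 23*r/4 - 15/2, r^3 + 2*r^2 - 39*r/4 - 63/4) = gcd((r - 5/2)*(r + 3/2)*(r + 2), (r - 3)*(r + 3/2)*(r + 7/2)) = r + 3/2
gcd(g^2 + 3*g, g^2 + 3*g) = g^2 + 3*g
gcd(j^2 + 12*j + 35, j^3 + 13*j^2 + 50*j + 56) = j + 7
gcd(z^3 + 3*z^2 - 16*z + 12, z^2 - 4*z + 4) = z - 2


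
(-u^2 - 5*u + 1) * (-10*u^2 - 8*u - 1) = 10*u^4 + 58*u^3 + 31*u^2 - 3*u - 1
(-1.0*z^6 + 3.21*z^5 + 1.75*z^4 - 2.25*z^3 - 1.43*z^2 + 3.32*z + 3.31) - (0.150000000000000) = -1.0*z^6 + 3.21*z^5 + 1.75*z^4 - 2.25*z^3 - 1.43*z^2 + 3.32*z + 3.16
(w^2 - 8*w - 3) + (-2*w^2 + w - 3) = -w^2 - 7*w - 6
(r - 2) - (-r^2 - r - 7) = r^2 + 2*r + 5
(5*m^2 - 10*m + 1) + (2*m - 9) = 5*m^2 - 8*m - 8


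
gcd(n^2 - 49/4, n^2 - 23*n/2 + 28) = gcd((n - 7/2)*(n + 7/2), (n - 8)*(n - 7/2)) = n - 7/2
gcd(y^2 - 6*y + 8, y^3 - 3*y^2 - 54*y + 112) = y - 2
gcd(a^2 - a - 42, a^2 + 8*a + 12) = a + 6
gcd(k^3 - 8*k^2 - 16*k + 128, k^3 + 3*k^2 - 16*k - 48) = k^2 - 16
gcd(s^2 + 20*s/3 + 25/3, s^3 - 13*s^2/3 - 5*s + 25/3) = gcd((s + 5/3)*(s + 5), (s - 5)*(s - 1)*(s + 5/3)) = s + 5/3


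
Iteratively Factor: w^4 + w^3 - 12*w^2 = (w)*(w^3 + w^2 - 12*w) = w*(w - 3)*(w^2 + 4*w) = w^2*(w - 3)*(w + 4)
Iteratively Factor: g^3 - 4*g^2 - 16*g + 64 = (g - 4)*(g^2 - 16) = (g - 4)*(g + 4)*(g - 4)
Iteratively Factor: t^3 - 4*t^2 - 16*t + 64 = (t - 4)*(t^2 - 16) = (t - 4)*(t + 4)*(t - 4)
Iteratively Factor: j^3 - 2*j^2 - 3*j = (j + 1)*(j^2 - 3*j) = j*(j + 1)*(j - 3)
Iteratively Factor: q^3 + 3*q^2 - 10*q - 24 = (q - 3)*(q^2 + 6*q + 8) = (q - 3)*(q + 2)*(q + 4)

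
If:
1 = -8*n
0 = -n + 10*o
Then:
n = -1/8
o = -1/80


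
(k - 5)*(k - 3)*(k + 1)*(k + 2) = k^4 - 5*k^3 - 7*k^2 + 29*k + 30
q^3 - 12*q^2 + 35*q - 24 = (q - 8)*(q - 3)*(q - 1)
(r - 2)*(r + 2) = r^2 - 4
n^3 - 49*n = n*(n - 7)*(n + 7)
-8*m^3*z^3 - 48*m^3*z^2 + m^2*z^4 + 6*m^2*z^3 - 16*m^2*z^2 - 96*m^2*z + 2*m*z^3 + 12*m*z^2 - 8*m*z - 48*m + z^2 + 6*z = (-8*m + z)*(z + 6)*(m*z + 1)^2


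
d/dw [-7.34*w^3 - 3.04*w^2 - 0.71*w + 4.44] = -22.02*w^2 - 6.08*w - 0.71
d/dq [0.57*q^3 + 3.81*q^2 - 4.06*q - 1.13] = 1.71*q^2 + 7.62*q - 4.06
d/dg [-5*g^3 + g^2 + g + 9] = -15*g^2 + 2*g + 1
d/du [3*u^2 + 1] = 6*u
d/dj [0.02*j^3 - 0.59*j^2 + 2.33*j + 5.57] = 0.06*j^2 - 1.18*j + 2.33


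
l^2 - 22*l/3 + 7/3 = (l - 7)*(l - 1/3)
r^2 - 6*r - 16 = (r - 8)*(r + 2)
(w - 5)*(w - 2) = w^2 - 7*w + 10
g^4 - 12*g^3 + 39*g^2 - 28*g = g*(g - 7)*(g - 4)*(g - 1)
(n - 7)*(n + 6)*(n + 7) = n^3 + 6*n^2 - 49*n - 294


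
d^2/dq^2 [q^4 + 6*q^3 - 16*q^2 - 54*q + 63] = 12*q^2 + 36*q - 32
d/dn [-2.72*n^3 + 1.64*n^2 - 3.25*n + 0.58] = -8.16*n^2 + 3.28*n - 3.25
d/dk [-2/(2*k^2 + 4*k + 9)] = 8*(k + 1)/(2*k^2 + 4*k + 9)^2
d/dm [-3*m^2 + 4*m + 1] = 4 - 6*m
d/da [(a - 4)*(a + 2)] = 2*a - 2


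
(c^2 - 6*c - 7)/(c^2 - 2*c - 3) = (c - 7)/(c - 3)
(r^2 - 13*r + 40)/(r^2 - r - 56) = (r - 5)/(r + 7)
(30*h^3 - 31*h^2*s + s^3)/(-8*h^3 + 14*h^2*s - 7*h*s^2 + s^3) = (-30*h^2 + h*s + s^2)/(8*h^2 - 6*h*s + s^2)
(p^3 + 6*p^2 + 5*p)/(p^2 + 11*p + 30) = p*(p + 1)/(p + 6)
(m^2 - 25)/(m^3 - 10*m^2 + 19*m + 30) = (m + 5)/(m^2 - 5*m - 6)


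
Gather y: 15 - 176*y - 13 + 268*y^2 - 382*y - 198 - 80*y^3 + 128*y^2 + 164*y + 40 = -80*y^3 + 396*y^2 - 394*y - 156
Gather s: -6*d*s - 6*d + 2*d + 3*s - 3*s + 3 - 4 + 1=-6*d*s - 4*d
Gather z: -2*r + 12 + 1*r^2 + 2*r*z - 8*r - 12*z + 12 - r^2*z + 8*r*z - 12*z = r^2 - 10*r + z*(-r^2 + 10*r - 24) + 24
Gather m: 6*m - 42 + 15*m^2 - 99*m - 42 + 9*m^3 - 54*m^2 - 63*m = 9*m^3 - 39*m^2 - 156*m - 84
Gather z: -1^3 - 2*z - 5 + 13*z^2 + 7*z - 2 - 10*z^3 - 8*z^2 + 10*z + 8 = -10*z^3 + 5*z^2 + 15*z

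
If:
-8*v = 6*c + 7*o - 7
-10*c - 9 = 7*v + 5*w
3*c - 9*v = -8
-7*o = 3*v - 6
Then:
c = -31/69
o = 87/161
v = 17/23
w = -668/345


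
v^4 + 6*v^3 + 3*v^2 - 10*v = v*(v - 1)*(v + 2)*(v + 5)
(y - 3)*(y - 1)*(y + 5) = y^3 + y^2 - 17*y + 15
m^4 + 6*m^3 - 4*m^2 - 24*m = m*(m - 2)*(m + 2)*(m + 6)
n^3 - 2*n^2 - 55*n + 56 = (n - 8)*(n - 1)*(n + 7)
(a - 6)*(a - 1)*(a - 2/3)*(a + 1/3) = a^4 - 22*a^3/3 + 73*a^2/9 - 4*a/9 - 4/3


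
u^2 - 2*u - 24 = (u - 6)*(u + 4)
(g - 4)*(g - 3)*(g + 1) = g^3 - 6*g^2 + 5*g + 12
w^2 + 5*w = w*(w + 5)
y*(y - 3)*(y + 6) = y^3 + 3*y^2 - 18*y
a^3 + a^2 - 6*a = a*(a - 2)*(a + 3)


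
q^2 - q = q*(q - 1)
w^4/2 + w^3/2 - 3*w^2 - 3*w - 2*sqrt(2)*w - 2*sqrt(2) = (w/2 + sqrt(2)/2)*(w + 1)*(w - 2*sqrt(2))*(w + sqrt(2))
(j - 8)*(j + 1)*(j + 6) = j^3 - j^2 - 50*j - 48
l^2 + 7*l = l*(l + 7)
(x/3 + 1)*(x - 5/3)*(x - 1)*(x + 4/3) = x^4/3 + 5*x^3/9 - 53*x^2/27 - 31*x/27 + 20/9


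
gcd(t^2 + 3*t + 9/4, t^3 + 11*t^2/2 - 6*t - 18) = t + 3/2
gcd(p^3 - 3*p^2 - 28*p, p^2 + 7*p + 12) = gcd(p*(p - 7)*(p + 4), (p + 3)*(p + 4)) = p + 4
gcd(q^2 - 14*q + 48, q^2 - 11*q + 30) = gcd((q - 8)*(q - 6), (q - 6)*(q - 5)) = q - 6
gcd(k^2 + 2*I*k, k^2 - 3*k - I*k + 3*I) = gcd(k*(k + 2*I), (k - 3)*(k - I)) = 1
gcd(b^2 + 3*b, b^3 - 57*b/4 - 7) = 1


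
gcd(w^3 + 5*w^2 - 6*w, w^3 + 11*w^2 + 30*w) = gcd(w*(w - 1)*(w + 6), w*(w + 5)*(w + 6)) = w^2 + 6*w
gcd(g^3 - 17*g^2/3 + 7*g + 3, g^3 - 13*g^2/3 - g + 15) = g^2 - 6*g + 9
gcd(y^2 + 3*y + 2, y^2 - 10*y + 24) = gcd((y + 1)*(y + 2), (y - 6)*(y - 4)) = 1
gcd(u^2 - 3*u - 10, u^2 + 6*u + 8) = u + 2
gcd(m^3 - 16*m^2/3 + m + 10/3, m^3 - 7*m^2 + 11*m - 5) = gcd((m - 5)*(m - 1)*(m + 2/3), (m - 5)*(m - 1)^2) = m^2 - 6*m + 5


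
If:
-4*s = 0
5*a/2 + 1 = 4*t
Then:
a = 8*t/5 - 2/5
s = 0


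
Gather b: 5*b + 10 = 5*b + 10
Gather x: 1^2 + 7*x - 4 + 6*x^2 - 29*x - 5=6*x^2 - 22*x - 8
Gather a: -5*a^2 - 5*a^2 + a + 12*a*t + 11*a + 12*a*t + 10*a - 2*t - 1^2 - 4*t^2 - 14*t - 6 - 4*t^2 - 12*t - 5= -10*a^2 + a*(24*t + 22) - 8*t^2 - 28*t - 12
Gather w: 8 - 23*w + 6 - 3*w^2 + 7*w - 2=-3*w^2 - 16*w + 12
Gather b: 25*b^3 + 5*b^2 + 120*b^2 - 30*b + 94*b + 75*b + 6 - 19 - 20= 25*b^3 + 125*b^2 + 139*b - 33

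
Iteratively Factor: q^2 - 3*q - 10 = (q - 5)*(q + 2)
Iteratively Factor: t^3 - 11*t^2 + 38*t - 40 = (t - 5)*(t^2 - 6*t + 8) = (t - 5)*(t - 2)*(t - 4)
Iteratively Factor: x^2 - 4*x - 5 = (x - 5)*(x + 1)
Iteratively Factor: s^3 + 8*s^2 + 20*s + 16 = (s + 4)*(s^2 + 4*s + 4) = (s + 2)*(s + 4)*(s + 2)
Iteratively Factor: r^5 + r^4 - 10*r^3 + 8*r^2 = (r)*(r^4 + r^3 - 10*r^2 + 8*r) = r*(r + 4)*(r^3 - 3*r^2 + 2*r) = r^2*(r + 4)*(r^2 - 3*r + 2) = r^2*(r - 2)*(r + 4)*(r - 1)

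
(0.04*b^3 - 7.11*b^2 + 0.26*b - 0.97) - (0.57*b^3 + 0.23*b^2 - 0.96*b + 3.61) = -0.53*b^3 - 7.34*b^2 + 1.22*b - 4.58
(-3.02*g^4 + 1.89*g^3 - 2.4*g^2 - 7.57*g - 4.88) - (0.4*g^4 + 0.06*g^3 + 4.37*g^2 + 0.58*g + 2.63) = -3.42*g^4 + 1.83*g^3 - 6.77*g^2 - 8.15*g - 7.51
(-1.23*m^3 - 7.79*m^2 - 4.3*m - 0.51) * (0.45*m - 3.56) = -0.5535*m^4 + 0.8733*m^3 + 25.7974*m^2 + 15.0785*m + 1.8156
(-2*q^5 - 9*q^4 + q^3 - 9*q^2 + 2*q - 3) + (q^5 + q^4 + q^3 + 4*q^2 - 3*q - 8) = -q^5 - 8*q^4 + 2*q^3 - 5*q^2 - q - 11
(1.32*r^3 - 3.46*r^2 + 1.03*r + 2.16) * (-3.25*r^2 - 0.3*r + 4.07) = -4.29*r^5 + 10.849*r^4 + 3.0629*r^3 - 21.4112*r^2 + 3.5441*r + 8.7912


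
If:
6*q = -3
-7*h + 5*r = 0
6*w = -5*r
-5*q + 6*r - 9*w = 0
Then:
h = -25/189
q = -1/2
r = -5/27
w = 25/162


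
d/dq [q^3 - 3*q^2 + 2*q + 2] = 3*q^2 - 6*q + 2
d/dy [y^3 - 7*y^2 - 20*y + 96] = 3*y^2 - 14*y - 20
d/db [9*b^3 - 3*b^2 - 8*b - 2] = 27*b^2 - 6*b - 8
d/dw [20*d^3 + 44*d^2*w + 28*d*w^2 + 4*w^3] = 44*d^2 + 56*d*w + 12*w^2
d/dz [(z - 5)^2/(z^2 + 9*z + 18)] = (19*z^2 - 14*z - 405)/(z^4 + 18*z^3 + 117*z^2 + 324*z + 324)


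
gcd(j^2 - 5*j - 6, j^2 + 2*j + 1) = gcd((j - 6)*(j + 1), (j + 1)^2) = j + 1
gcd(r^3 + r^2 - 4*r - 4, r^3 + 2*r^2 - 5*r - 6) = r^2 - r - 2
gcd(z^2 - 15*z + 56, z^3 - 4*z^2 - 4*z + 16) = 1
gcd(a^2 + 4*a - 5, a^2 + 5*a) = a + 5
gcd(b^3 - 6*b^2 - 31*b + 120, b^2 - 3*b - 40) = b^2 - 3*b - 40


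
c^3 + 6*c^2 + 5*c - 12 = (c - 1)*(c + 3)*(c + 4)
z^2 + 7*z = z*(z + 7)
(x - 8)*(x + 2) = x^2 - 6*x - 16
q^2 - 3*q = q*(q - 3)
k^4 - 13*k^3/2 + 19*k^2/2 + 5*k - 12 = (k - 4)*(k - 2)*(k - 3/2)*(k + 1)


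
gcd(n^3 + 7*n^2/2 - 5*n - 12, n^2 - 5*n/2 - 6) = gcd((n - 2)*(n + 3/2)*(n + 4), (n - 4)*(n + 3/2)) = n + 3/2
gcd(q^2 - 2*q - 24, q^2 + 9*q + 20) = q + 4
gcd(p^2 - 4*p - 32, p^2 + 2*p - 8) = p + 4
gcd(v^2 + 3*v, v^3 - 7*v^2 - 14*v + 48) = v + 3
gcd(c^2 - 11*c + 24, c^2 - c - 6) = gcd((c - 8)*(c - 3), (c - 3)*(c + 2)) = c - 3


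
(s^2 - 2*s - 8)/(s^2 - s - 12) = (s + 2)/(s + 3)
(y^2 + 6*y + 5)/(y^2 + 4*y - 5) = (y + 1)/(y - 1)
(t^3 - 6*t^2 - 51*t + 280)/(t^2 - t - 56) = t - 5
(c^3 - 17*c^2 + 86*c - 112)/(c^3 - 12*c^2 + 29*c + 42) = (c^2 - 10*c + 16)/(c^2 - 5*c - 6)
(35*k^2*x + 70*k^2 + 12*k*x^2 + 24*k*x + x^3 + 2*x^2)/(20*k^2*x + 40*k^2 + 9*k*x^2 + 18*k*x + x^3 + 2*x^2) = (7*k + x)/(4*k + x)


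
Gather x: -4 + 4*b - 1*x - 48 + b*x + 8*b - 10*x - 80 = 12*b + x*(b - 11) - 132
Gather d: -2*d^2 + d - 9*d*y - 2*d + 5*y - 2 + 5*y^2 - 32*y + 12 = -2*d^2 + d*(-9*y - 1) + 5*y^2 - 27*y + 10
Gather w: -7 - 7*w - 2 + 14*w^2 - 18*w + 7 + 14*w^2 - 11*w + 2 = 28*w^2 - 36*w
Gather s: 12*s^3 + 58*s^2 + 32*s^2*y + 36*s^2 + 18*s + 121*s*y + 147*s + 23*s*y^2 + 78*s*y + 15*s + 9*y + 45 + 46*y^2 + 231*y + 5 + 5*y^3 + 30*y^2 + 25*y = 12*s^3 + s^2*(32*y + 94) + s*(23*y^2 + 199*y + 180) + 5*y^3 + 76*y^2 + 265*y + 50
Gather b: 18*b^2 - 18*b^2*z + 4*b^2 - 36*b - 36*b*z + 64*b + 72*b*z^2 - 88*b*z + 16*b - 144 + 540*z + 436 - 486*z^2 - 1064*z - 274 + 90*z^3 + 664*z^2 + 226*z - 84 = b^2*(22 - 18*z) + b*(72*z^2 - 124*z + 44) + 90*z^3 + 178*z^2 - 298*z - 66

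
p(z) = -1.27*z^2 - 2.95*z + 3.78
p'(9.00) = -25.81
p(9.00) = -125.64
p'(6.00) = -18.19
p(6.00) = -59.64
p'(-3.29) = 5.41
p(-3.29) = -0.26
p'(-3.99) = 7.18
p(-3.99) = -4.67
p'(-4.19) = 7.69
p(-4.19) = -6.16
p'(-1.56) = 1.01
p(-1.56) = 5.29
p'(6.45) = -19.33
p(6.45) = -68.08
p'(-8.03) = 17.45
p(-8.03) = -54.42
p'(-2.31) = 2.92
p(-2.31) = 3.82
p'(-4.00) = 7.21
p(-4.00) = -4.74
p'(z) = -2.54*z - 2.95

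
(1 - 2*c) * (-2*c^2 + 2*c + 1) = 4*c^3 - 6*c^2 + 1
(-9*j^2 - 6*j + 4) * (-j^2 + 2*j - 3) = 9*j^4 - 12*j^3 + 11*j^2 + 26*j - 12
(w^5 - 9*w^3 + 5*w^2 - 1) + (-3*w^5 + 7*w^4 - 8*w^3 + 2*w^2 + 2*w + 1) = -2*w^5 + 7*w^4 - 17*w^3 + 7*w^2 + 2*w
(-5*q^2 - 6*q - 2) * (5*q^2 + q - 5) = -25*q^4 - 35*q^3 + 9*q^2 + 28*q + 10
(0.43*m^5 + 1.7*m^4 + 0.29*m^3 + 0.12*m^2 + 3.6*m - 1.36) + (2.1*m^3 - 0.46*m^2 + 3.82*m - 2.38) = 0.43*m^5 + 1.7*m^4 + 2.39*m^3 - 0.34*m^2 + 7.42*m - 3.74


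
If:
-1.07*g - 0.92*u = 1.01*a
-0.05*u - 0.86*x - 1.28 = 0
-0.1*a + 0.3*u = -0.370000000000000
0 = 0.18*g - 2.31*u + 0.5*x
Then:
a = 2.33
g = -1.81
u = -0.46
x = -1.46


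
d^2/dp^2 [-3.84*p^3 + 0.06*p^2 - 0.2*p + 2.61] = 0.12 - 23.04*p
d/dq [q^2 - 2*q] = 2*q - 2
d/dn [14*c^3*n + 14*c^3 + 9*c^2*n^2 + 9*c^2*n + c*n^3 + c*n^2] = c*(14*c^2 + 18*c*n + 9*c + 3*n^2 + 2*n)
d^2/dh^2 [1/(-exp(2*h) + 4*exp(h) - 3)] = 4*(-(1 - exp(h))*(exp(2*h) - 4*exp(h) + 3) - 2*(exp(h) - 2)^2*exp(h))*exp(h)/(exp(2*h) - 4*exp(h) + 3)^3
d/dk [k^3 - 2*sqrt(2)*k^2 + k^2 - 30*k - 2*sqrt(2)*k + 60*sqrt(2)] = 3*k^2 - 4*sqrt(2)*k + 2*k - 30 - 2*sqrt(2)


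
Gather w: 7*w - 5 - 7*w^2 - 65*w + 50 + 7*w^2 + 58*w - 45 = 0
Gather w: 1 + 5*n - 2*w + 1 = 5*n - 2*w + 2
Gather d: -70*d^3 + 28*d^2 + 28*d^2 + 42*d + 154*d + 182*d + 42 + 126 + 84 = -70*d^3 + 56*d^2 + 378*d + 252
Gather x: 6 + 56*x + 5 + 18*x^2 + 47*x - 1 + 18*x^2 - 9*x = 36*x^2 + 94*x + 10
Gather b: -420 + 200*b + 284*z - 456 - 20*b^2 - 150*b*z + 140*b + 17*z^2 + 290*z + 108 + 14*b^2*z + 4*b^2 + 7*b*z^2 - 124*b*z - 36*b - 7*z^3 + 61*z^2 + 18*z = b^2*(14*z - 16) + b*(7*z^2 - 274*z + 304) - 7*z^3 + 78*z^2 + 592*z - 768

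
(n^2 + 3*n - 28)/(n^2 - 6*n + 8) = (n + 7)/(n - 2)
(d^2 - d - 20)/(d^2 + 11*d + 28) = (d - 5)/(d + 7)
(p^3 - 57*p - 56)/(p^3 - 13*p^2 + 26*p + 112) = (p^2 + 8*p + 7)/(p^2 - 5*p - 14)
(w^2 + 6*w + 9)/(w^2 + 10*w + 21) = (w + 3)/(w + 7)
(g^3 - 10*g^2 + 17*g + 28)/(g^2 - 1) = (g^2 - 11*g + 28)/(g - 1)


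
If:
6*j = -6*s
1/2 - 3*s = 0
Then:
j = -1/6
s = 1/6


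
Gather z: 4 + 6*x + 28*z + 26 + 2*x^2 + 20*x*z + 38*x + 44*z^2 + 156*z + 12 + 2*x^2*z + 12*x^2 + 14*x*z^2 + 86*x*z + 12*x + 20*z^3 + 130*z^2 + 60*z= 14*x^2 + 56*x + 20*z^3 + z^2*(14*x + 174) + z*(2*x^2 + 106*x + 244) + 42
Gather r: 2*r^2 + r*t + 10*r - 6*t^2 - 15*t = 2*r^2 + r*(t + 10) - 6*t^2 - 15*t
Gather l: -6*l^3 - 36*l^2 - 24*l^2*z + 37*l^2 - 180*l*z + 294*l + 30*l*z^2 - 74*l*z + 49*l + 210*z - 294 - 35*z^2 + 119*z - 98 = -6*l^3 + l^2*(1 - 24*z) + l*(30*z^2 - 254*z + 343) - 35*z^2 + 329*z - 392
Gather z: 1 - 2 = -1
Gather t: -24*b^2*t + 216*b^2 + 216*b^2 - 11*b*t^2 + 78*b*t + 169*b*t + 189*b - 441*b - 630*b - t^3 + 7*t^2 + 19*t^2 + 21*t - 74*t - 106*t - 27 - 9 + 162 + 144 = 432*b^2 - 882*b - t^3 + t^2*(26 - 11*b) + t*(-24*b^2 + 247*b - 159) + 270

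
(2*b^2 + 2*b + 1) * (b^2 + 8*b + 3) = 2*b^4 + 18*b^3 + 23*b^2 + 14*b + 3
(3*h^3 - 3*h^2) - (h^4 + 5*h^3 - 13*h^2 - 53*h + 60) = -h^4 - 2*h^3 + 10*h^2 + 53*h - 60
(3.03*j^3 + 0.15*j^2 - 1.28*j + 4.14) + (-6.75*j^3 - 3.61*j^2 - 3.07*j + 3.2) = -3.72*j^3 - 3.46*j^2 - 4.35*j + 7.34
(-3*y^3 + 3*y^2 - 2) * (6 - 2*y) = 6*y^4 - 24*y^3 + 18*y^2 + 4*y - 12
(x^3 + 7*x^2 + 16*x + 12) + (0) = x^3 + 7*x^2 + 16*x + 12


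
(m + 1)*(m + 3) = m^2 + 4*m + 3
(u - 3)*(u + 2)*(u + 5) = u^3 + 4*u^2 - 11*u - 30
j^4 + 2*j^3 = j^3*(j + 2)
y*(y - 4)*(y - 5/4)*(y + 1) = y^4 - 17*y^3/4 - y^2/4 + 5*y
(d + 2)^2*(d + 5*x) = d^3 + 5*d^2*x + 4*d^2 + 20*d*x + 4*d + 20*x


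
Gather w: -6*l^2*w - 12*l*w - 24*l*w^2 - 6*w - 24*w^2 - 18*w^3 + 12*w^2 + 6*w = -18*w^3 + w^2*(-24*l - 12) + w*(-6*l^2 - 12*l)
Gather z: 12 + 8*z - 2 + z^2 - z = z^2 + 7*z + 10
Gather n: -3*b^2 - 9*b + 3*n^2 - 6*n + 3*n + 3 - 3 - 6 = -3*b^2 - 9*b + 3*n^2 - 3*n - 6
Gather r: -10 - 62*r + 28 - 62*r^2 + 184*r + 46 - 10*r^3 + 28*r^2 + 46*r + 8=-10*r^3 - 34*r^2 + 168*r + 72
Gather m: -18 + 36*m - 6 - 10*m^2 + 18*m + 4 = -10*m^2 + 54*m - 20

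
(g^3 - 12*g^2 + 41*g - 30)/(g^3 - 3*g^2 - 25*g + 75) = (g^2 - 7*g + 6)/(g^2 + 2*g - 15)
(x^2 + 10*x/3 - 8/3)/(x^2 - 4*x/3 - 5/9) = 3*(-3*x^2 - 10*x + 8)/(-9*x^2 + 12*x + 5)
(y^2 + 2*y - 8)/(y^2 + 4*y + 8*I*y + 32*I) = (y - 2)/(y + 8*I)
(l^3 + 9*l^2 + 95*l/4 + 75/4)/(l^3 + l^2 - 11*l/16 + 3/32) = 8*(2*l^2 + 15*l + 25)/(16*l^2 - 8*l + 1)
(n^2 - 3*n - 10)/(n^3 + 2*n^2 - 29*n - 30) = (n + 2)/(n^2 + 7*n + 6)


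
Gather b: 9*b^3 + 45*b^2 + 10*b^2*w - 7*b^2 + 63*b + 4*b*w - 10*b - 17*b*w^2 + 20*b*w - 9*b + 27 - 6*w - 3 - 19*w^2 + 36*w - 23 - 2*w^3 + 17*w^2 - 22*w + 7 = 9*b^3 + b^2*(10*w + 38) + b*(-17*w^2 + 24*w + 44) - 2*w^3 - 2*w^2 + 8*w + 8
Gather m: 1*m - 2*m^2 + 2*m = -2*m^2 + 3*m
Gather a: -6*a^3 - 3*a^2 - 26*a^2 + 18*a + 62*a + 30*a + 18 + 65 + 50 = -6*a^3 - 29*a^2 + 110*a + 133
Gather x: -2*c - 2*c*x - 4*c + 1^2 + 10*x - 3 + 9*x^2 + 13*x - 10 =-6*c + 9*x^2 + x*(23 - 2*c) - 12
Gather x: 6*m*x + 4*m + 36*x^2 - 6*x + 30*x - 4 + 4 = 4*m + 36*x^2 + x*(6*m + 24)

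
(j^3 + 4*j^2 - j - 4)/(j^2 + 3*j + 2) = (j^2 + 3*j - 4)/(j + 2)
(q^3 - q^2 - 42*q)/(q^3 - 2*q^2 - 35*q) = (q + 6)/(q + 5)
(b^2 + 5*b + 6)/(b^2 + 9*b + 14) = (b + 3)/(b + 7)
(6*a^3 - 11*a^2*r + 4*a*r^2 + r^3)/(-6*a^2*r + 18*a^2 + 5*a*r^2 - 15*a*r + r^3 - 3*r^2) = (-a + r)/(r - 3)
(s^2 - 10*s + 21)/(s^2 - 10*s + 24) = (s^2 - 10*s + 21)/(s^2 - 10*s + 24)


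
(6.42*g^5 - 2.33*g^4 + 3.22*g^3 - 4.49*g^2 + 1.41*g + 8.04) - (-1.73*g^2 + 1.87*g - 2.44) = 6.42*g^5 - 2.33*g^4 + 3.22*g^3 - 2.76*g^2 - 0.46*g + 10.48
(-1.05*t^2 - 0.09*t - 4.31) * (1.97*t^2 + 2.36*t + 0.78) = -2.0685*t^4 - 2.6553*t^3 - 9.5221*t^2 - 10.2418*t - 3.3618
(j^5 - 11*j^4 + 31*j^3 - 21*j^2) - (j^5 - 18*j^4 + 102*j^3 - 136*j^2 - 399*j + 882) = 7*j^4 - 71*j^3 + 115*j^2 + 399*j - 882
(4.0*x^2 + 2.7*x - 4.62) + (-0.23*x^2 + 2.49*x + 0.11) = 3.77*x^2 + 5.19*x - 4.51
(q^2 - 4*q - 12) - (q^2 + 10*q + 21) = -14*q - 33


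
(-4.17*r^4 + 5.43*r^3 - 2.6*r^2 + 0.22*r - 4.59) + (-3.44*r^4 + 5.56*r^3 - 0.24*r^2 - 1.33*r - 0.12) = -7.61*r^4 + 10.99*r^3 - 2.84*r^2 - 1.11*r - 4.71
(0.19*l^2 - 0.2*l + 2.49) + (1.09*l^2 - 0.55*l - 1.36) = 1.28*l^2 - 0.75*l + 1.13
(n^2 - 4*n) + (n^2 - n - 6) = 2*n^2 - 5*n - 6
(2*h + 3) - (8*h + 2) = 1 - 6*h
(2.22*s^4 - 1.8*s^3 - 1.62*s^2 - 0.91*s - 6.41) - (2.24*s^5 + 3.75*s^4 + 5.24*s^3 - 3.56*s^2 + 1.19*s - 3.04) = -2.24*s^5 - 1.53*s^4 - 7.04*s^3 + 1.94*s^2 - 2.1*s - 3.37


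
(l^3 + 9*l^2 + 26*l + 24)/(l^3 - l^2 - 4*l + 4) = (l^2 + 7*l + 12)/(l^2 - 3*l + 2)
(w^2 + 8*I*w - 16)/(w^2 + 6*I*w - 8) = (w + 4*I)/(w + 2*I)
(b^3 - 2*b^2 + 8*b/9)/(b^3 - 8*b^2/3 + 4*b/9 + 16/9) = b*(3*b - 2)/(3*b^2 - 4*b - 4)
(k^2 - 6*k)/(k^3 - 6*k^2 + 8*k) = (k - 6)/(k^2 - 6*k + 8)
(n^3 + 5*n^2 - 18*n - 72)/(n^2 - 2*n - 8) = (n^2 + 9*n + 18)/(n + 2)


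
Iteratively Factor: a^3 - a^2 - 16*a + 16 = (a - 4)*(a^2 + 3*a - 4) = (a - 4)*(a + 4)*(a - 1)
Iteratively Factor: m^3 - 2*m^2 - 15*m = (m - 5)*(m^2 + 3*m) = m*(m - 5)*(m + 3)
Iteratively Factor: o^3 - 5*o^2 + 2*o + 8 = (o + 1)*(o^2 - 6*o + 8) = (o - 4)*(o + 1)*(o - 2)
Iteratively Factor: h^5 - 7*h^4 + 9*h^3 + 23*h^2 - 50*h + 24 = (h - 1)*(h^4 - 6*h^3 + 3*h^2 + 26*h - 24) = (h - 1)^2*(h^3 - 5*h^2 - 2*h + 24) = (h - 4)*(h - 1)^2*(h^2 - h - 6) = (h - 4)*(h - 3)*(h - 1)^2*(h + 2)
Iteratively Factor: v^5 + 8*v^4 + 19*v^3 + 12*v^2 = (v + 4)*(v^4 + 4*v^3 + 3*v^2) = (v + 3)*(v + 4)*(v^3 + v^2) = v*(v + 3)*(v + 4)*(v^2 + v) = v*(v + 1)*(v + 3)*(v + 4)*(v)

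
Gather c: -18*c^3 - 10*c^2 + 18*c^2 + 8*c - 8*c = -18*c^3 + 8*c^2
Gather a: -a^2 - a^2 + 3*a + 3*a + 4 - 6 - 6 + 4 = -2*a^2 + 6*a - 4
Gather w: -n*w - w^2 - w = -w^2 + w*(-n - 1)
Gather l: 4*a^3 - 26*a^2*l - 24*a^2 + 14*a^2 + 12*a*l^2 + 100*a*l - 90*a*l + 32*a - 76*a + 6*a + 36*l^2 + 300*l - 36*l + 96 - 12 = 4*a^3 - 10*a^2 - 38*a + l^2*(12*a + 36) + l*(-26*a^2 + 10*a + 264) + 84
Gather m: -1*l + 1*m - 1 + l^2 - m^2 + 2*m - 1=l^2 - l - m^2 + 3*m - 2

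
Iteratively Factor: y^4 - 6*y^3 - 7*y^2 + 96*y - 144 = (y + 4)*(y^3 - 10*y^2 + 33*y - 36) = (y - 3)*(y + 4)*(y^2 - 7*y + 12) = (y - 3)^2*(y + 4)*(y - 4)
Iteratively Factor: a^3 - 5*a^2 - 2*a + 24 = (a - 4)*(a^2 - a - 6) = (a - 4)*(a + 2)*(a - 3)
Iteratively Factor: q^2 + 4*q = (q + 4)*(q)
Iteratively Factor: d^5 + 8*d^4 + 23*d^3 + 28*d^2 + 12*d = (d + 2)*(d^4 + 6*d^3 + 11*d^2 + 6*d) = (d + 1)*(d + 2)*(d^3 + 5*d^2 + 6*d) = (d + 1)*(d + 2)*(d + 3)*(d^2 + 2*d) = d*(d + 1)*(d + 2)*(d + 3)*(d + 2)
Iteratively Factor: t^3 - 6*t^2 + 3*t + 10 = (t + 1)*(t^2 - 7*t + 10) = (t - 2)*(t + 1)*(t - 5)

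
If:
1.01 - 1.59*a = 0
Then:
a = 0.64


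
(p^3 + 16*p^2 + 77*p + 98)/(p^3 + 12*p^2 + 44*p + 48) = (p^2 + 14*p + 49)/(p^2 + 10*p + 24)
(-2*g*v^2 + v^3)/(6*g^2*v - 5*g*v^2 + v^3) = v/(-3*g + v)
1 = 1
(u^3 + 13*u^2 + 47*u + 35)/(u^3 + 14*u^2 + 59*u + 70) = (u + 1)/(u + 2)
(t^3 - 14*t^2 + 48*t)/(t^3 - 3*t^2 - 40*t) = (t - 6)/(t + 5)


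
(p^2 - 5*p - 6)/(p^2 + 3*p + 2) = (p - 6)/(p + 2)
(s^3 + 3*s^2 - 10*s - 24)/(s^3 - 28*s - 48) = (s - 3)/(s - 6)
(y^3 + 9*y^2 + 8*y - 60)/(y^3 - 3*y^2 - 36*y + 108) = (y^2 + 3*y - 10)/(y^2 - 9*y + 18)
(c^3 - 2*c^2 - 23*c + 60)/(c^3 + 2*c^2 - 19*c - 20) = (c - 3)/(c + 1)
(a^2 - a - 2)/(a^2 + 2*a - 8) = (a + 1)/(a + 4)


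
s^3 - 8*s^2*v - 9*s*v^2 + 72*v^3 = (s - 8*v)*(s - 3*v)*(s + 3*v)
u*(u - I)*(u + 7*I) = u^3 + 6*I*u^2 + 7*u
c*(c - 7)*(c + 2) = c^3 - 5*c^2 - 14*c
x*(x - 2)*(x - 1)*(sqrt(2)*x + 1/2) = sqrt(2)*x^4 - 3*sqrt(2)*x^3 + x^3/2 - 3*x^2/2 + 2*sqrt(2)*x^2 + x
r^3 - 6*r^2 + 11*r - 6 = (r - 3)*(r - 2)*(r - 1)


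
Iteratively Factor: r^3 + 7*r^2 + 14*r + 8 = (r + 2)*(r^2 + 5*r + 4) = (r + 1)*(r + 2)*(r + 4)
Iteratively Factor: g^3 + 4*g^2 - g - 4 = (g + 1)*(g^2 + 3*g - 4) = (g + 1)*(g + 4)*(g - 1)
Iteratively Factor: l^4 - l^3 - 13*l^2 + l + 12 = (l - 4)*(l^3 + 3*l^2 - l - 3) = (l - 4)*(l - 1)*(l^2 + 4*l + 3) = (l - 4)*(l - 1)*(l + 3)*(l + 1)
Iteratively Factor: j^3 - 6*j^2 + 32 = (j - 4)*(j^2 - 2*j - 8) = (j - 4)*(j + 2)*(j - 4)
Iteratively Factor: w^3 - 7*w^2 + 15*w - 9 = (w - 3)*(w^2 - 4*w + 3) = (w - 3)^2*(w - 1)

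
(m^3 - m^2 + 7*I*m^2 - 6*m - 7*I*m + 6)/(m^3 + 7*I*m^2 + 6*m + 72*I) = (m^2 + m*(-1 + I) - I)/(m^2 + I*m + 12)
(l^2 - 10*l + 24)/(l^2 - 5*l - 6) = (l - 4)/(l + 1)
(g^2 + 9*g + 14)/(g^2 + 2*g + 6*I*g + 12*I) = (g + 7)/(g + 6*I)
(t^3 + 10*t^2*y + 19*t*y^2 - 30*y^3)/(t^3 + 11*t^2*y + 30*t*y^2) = (t - y)/t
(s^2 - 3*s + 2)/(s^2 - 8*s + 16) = (s^2 - 3*s + 2)/(s^2 - 8*s + 16)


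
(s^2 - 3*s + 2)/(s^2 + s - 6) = (s - 1)/(s + 3)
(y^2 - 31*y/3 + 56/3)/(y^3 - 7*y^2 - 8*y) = (y - 7/3)/(y*(y + 1))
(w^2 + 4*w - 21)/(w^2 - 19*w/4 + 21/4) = 4*(w + 7)/(4*w - 7)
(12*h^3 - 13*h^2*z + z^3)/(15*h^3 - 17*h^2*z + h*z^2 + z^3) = (4*h + z)/(5*h + z)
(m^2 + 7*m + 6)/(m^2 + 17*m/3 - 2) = 3*(m + 1)/(3*m - 1)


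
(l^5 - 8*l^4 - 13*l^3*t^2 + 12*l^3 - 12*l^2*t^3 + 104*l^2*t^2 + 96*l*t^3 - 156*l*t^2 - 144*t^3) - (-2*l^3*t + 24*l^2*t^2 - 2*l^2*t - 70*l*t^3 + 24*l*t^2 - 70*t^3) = l^5 - 8*l^4 - 13*l^3*t^2 + 2*l^3*t + 12*l^3 - 12*l^2*t^3 + 80*l^2*t^2 + 2*l^2*t + 166*l*t^3 - 180*l*t^2 - 74*t^3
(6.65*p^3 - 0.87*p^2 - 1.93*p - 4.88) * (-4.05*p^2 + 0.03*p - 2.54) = -26.9325*p^5 + 3.723*p^4 - 9.1006*p^3 + 21.9159*p^2 + 4.7558*p + 12.3952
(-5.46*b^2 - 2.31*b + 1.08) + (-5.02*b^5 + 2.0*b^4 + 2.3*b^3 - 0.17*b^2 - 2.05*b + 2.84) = -5.02*b^5 + 2.0*b^4 + 2.3*b^3 - 5.63*b^2 - 4.36*b + 3.92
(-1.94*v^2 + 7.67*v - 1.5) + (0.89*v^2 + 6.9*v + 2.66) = -1.05*v^2 + 14.57*v + 1.16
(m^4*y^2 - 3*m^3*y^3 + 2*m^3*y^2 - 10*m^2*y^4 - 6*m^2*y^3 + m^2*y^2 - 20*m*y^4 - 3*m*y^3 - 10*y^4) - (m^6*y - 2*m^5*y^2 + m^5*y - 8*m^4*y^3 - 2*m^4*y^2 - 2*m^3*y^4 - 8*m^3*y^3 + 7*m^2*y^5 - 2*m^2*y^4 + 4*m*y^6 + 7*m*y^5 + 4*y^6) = -m^6*y + 2*m^5*y^2 - m^5*y + 8*m^4*y^3 + 3*m^4*y^2 + 2*m^3*y^4 + 5*m^3*y^3 + 2*m^3*y^2 - 7*m^2*y^5 - 8*m^2*y^4 - 6*m^2*y^3 + m^2*y^2 - 4*m*y^6 - 7*m*y^5 - 20*m*y^4 - 3*m*y^3 - 4*y^6 - 10*y^4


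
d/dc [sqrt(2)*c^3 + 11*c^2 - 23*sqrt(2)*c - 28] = 3*sqrt(2)*c^2 + 22*c - 23*sqrt(2)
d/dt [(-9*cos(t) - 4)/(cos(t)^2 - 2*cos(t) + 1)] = -(9*cos(t) + 17)*sin(t)/(cos(t) - 1)^3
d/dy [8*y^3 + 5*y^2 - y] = 24*y^2 + 10*y - 1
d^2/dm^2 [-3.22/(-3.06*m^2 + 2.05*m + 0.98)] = (60.301584*m^2 - 40.39812*m - 3.22*(6.12*m - 2.05)*(12.24*m - 4.1) - 19.312272)/(-3.06*m^2 + 2.05*m + 0.98)^3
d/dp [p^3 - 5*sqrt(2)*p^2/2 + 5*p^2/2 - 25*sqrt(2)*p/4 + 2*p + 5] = 3*p^2 - 5*sqrt(2)*p + 5*p - 25*sqrt(2)/4 + 2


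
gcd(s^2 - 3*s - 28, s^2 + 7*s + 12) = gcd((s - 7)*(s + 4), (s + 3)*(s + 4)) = s + 4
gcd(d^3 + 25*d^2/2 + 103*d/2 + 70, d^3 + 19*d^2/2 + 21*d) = d + 7/2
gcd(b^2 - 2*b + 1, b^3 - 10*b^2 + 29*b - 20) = b - 1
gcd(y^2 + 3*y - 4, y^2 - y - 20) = y + 4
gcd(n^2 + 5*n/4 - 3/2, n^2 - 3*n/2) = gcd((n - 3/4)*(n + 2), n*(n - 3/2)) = 1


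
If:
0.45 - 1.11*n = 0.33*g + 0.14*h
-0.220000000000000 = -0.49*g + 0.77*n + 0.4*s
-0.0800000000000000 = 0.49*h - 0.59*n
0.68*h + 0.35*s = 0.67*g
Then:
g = -0.90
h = 0.56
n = 0.60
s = -2.81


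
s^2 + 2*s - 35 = (s - 5)*(s + 7)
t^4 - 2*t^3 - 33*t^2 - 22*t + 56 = (t - 7)*(t - 1)*(t + 2)*(t + 4)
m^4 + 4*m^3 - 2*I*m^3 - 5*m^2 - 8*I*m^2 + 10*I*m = m*(m - 1)*(m + 5)*(m - 2*I)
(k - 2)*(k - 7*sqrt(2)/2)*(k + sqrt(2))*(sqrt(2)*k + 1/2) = sqrt(2)*k^4 - 9*k^3/2 - 2*sqrt(2)*k^3 - 33*sqrt(2)*k^2/4 + 9*k^2 - 7*k/2 + 33*sqrt(2)*k/2 + 7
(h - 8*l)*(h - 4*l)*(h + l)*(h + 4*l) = h^4 - 7*h^3*l - 24*h^2*l^2 + 112*h*l^3 + 128*l^4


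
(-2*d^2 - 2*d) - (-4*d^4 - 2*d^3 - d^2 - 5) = 4*d^4 + 2*d^3 - d^2 - 2*d + 5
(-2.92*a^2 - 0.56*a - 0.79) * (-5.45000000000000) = 15.914*a^2 + 3.052*a + 4.3055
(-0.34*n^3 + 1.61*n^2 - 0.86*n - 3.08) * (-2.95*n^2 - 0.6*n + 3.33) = 1.003*n^5 - 4.5455*n^4 + 0.4388*n^3 + 14.9633*n^2 - 1.0158*n - 10.2564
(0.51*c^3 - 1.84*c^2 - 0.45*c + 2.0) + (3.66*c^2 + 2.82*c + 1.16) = 0.51*c^3 + 1.82*c^2 + 2.37*c + 3.16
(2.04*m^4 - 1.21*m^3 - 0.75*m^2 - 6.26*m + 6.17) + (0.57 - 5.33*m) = 2.04*m^4 - 1.21*m^3 - 0.75*m^2 - 11.59*m + 6.74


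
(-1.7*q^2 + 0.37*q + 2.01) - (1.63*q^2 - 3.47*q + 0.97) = -3.33*q^2 + 3.84*q + 1.04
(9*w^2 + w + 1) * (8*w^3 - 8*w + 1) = 72*w^5 + 8*w^4 - 64*w^3 + w^2 - 7*w + 1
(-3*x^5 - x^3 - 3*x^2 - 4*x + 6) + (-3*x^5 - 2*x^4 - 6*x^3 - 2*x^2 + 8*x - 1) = -6*x^5 - 2*x^4 - 7*x^3 - 5*x^2 + 4*x + 5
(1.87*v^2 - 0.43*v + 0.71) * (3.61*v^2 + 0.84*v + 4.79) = 6.7507*v^4 + 0.0185*v^3 + 11.1592*v^2 - 1.4633*v + 3.4009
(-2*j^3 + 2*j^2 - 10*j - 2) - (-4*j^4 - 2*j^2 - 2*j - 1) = 4*j^4 - 2*j^3 + 4*j^2 - 8*j - 1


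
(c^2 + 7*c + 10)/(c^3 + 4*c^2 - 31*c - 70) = (c + 5)/(c^2 + 2*c - 35)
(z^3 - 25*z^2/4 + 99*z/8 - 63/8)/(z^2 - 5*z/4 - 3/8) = (4*z^2 - 19*z + 21)/(4*z + 1)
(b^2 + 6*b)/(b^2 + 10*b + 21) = b*(b + 6)/(b^2 + 10*b + 21)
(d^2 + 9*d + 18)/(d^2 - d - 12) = (d + 6)/(d - 4)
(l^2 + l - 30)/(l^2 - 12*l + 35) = (l + 6)/(l - 7)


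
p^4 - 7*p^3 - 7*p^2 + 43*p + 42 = (p - 7)*(p - 3)*(p + 1)*(p + 2)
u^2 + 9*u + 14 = (u + 2)*(u + 7)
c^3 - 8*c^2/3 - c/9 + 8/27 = (c - 8/3)*(c - 1/3)*(c + 1/3)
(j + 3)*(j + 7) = j^2 + 10*j + 21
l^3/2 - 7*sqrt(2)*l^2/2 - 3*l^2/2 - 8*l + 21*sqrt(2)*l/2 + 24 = (l/2 + sqrt(2)/2)*(l - 3)*(l - 8*sqrt(2))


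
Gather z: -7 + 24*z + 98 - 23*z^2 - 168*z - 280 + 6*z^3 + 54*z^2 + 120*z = 6*z^3 + 31*z^2 - 24*z - 189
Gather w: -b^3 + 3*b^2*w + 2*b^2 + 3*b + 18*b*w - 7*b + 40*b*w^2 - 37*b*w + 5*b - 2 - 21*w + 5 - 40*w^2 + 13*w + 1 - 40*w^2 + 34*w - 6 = -b^3 + 2*b^2 + b + w^2*(40*b - 80) + w*(3*b^2 - 19*b + 26) - 2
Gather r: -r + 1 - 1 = -r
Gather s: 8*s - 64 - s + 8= 7*s - 56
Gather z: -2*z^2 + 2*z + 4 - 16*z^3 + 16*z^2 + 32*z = -16*z^3 + 14*z^2 + 34*z + 4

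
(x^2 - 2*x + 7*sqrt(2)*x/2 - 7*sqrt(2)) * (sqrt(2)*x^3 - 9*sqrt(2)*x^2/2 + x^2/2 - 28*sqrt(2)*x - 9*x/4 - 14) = sqrt(2)*x^5 - 13*sqrt(2)*x^4/2 + 15*x^4/2 - 195*x^3/4 - 69*sqrt(2)*x^3/4 - 285*x^2/2 + 357*sqrt(2)*x^2/8 - 133*sqrt(2)*x/4 + 420*x + 98*sqrt(2)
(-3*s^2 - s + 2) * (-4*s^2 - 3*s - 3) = 12*s^4 + 13*s^3 + 4*s^2 - 3*s - 6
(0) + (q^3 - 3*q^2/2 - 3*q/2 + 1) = q^3 - 3*q^2/2 - 3*q/2 + 1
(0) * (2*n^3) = 0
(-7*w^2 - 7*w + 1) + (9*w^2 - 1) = 2*w^2 - 7*w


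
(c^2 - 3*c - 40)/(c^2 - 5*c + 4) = (c^2 - 3*c - 40)/(c^2 - 5*c + 4)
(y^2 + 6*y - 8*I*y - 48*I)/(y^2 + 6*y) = (y - 8*I)/y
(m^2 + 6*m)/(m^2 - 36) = m/(m - 6)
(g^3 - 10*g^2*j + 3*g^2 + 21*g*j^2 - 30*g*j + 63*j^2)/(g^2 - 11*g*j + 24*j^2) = (g^2 - 7*g*j + 3*g - 21*j)/(g - 8*j)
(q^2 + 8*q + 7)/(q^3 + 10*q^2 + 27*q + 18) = (q + 7)/(q^2 + 9*q + 18)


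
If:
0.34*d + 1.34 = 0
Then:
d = -3.94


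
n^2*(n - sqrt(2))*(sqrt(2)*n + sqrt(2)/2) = sqrt(2)*n^4 - 2*n^3 + sqrt(2)*n^3/2 - n^2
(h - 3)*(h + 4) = h^2 + h - 12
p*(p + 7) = p^2 + 7*p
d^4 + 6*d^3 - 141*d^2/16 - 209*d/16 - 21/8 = (d - 2)*(d + 1/4)*(d + 3/4)*(d + 7)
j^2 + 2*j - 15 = (j - 3)*(j + 5)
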